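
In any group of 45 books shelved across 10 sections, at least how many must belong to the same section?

If each of the 10 sections held at most 4, the total would be at most 10 × 4 = 40 < 45, a contradiction.
So at least one holds ⌈45/10⌉ = 5.

5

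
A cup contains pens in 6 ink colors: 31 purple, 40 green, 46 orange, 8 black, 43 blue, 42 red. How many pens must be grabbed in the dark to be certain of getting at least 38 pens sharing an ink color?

188

In the worst case we take at most 37 of each ink color, but all 31 purple and all 8 black (fewer than 37), giving 31 + 37 + 37 + 8 + 37 + 37 = 187.
One more pen then forces some ink color to 38, so 187 + 1 = 188.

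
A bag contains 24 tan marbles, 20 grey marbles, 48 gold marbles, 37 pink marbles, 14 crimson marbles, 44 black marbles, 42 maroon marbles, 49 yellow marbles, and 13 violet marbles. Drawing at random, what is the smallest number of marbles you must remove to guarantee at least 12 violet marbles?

290

The worst case draws every non-violet marble first: 24 + 20 + 48 + 37 + 14 + 44 + 42 + 49 = 278.
The next 12 draws are then forced to be violet, giving 278 + 12 = 290.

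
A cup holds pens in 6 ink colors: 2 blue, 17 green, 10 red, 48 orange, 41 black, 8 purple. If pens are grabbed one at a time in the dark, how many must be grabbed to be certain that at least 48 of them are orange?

126

The worst case draws every non-orange pen first: 2 + 17 + 10 + 41 + 8 = 78.
The next 48 draws are then forced to be orange, giving 78 + 48 = 126.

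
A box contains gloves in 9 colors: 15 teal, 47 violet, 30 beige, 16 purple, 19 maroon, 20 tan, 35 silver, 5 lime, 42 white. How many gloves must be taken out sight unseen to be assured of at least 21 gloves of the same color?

156

Treat the 9 colors as pigeonholes.
In the worst case we take at most 20 of each color, but all 15 teal, all 16 purple, all 19 maroon, and all 5 lime (fewer than 20), giving 15 + 20 + 20 + 16 + 19 + 20 + 20 + 5 + 20 = 155.
One more glove then forces some color to 21, so 155 + 1 = 156.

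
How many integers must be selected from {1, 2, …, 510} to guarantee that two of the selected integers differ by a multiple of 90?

Group the integers by remainder mod 90; there are 90 residue classes, each nonempty in this range.
Choosing one from each class (90 integers) avoids any shared remainder.
One more choice must repeat a class, so two differ by a multiple of 90. Hence 90 + 1 = 91.

91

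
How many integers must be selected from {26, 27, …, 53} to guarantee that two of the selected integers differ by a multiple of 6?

Group the integers by remainder mod 6; there are 6 residue classes, each nonempty in this range.
Choosing one from each class (6 integers) avoids any shared remainder.
One more choice must repeat a class, so two differ by a multiple of 6. Hence 6 + 1 = 7.

7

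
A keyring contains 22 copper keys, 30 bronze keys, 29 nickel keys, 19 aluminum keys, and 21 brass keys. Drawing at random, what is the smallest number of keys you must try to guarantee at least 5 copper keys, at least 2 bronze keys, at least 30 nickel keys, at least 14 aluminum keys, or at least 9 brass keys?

56

The worst case stops just short of every target: 4 copper, 1 bronze, 29 nickel, 13 aluminum, 8 brass — 4 + 1 + 29 + 13 + 8 = 55 keys.
One more key must push some type to its target, so 55 + 1 = 56.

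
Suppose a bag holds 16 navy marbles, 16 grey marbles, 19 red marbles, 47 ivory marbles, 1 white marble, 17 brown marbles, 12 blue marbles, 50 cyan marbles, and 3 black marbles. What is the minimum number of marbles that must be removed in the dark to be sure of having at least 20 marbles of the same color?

123

In the worst case we take at most 19 of each color, but all 16 navy, all 16 grey, all 1 white, all 17 brown, all 12 blue, and all 3 black (fewer than 19), giving 16 + 16 + 19 + 19 + 1 + 17 + 12 + 19 + 3 = 122.
One more marble then forces some color to 20, so 122 + 1 = 123.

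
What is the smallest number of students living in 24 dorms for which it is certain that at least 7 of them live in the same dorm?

145

There are 24 dorms acting as pigeonholes.
With 24 × 6 = 144 students we could place exactly 6 in each, with no class reaching 7.
One more forces some class to hold 7, so 144 + 1 = 145.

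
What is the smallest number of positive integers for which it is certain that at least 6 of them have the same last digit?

There are 10 possible last digits acting as pigeonholes.
With 10 × 5 = 50 positive integers we could place exactly 5 in each, with no class reaching 6.
One more forces some class to hold 6, so 50 + 1 = 51.

51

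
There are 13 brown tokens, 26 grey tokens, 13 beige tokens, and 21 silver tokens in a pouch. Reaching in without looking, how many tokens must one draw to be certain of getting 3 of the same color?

9

The worst case takes 2 tokens of each color without reaching 3 of any: 4 × 2 = 8.
The next token must bring some color to 3, so 8 + 1 = 9.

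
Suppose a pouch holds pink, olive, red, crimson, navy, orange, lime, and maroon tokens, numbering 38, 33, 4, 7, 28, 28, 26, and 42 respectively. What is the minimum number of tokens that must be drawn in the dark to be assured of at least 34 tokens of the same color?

In the worst case we take at most 33 of each color, but all 4 red, all 7 crimson, all 28 navy, all 28 orange, and all 26 lime (fewer than 33), giving 33 + 33 + 4 + 7 + 28 + 28 + 26 + 33 = 192.
One more token then forces some color to 34, so 192 + 1 = 193.

193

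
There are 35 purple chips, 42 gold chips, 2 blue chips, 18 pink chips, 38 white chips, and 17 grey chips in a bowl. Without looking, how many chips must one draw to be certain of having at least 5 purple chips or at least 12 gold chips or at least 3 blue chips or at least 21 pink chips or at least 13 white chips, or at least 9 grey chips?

56

The worst case stops just short of every target: 4 purple, 11 gold, 2 blue, all 18 pink, 12 white, 8 grey — 4 + 11 + 2 + 18 + 12 + 8 = 55 chips.
One more chip must push some color to its target, so 55 + 1 = 56.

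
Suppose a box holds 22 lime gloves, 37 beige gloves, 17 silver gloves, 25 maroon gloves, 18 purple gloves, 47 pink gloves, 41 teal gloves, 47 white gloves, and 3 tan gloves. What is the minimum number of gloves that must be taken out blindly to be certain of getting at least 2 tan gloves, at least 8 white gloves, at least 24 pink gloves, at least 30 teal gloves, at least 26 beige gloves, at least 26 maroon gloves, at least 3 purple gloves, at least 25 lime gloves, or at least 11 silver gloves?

145

Each of the 9 colors has its own threshold; avoid all of them simultaneously.
The worst case stops just short of every target: all 22 lime, 25 beige, 10 silver, 25 maroon, 2 purple, 23 pink, 29 teal, 7 white, 1 tan — 22 + 25 + 10 + 25 + 2 + 23 + 29 + 7 + 1 = 144 gloves.
One more glove must push some color to its target, so 144 + 1 = 145.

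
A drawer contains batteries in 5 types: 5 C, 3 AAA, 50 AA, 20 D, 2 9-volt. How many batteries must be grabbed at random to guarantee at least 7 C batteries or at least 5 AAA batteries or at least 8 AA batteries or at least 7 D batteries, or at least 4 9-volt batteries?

24

Each of the 5 types has its own threshold; avoid all of them simultaneously.
The worst case stops just short of every target: all 5 C, all 3 AAA, 7 AA, 6 D, all 2 9-volt — 5 + 3 + 7 + 6 + 2 = 23 batteries.
One more battery must push some type to its target, so 23 + 1 = 24.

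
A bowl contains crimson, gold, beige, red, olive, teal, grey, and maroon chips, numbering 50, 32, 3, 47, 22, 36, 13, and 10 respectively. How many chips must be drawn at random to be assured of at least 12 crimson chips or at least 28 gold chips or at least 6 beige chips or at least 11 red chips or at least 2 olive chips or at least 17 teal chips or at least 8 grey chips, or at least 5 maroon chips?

80

The worst case stops just short of every target: 11 crimson, 27 gold, all 3 beige, 10 red, 1 olive, 16 teal, 7 grey, 4 maroon — 11 + 27 + 3 + 10 + 1 + 16 + 7 + 4 = 79 chips.
One more chip must push some color to its target, so 79 + 1 = 80.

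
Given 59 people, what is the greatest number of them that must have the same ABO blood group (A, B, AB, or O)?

There are 4 ABO blood groups, which serve as the pigeonholes.
If each of the 4 ABO blood groups held at most 14, the total would be at most 4 × 14 = 56 < 59, a contradiction.
So at least one holds ⌈59/4⌉ = 15.

15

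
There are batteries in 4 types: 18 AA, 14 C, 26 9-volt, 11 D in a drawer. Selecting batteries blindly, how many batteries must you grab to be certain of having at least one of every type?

The hardest type to obtain is D: we could draw every other battery first — 69 − 11 = 58 batteries — without a single D one.
The next draw must be D, so 58 + 1 = 59.

59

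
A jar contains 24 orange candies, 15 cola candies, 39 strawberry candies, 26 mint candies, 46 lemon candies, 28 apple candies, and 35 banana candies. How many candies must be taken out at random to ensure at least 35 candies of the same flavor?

Treat the 7 flavors as pigeonholes.
In the worst case we take at most 34 of each flavor, but all 24 orange, all 15 cola, all 26 mint, and all 28 apple (fewer than 34), giving 24 + 15 + 34 + 26 + 34 + 28 + 34 = 195.
One more candy then forces some flavor to 35, so 195 + 1 = 196.

196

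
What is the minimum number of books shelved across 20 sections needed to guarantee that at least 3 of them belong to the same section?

There are 20 sections acting as pigeonholes.
With 20 × 2 = 40 books we could place exactly 2 in each, with no class reaching 3.
One more forces some class to hold 3, so 40 + 1 = 41.

41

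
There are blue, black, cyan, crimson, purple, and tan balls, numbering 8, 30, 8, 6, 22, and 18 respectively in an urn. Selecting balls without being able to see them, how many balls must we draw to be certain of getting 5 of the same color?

25

Treat the 6 colors as pigeonholes.
The worst case takes 4 balls of each color without reaching 5 of any: 6 × 4 = 24.
The next ball must bring some color to 5, so 24 + 1 = 25.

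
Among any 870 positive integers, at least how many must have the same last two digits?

There are 100 possible two-digit endings, which serve as the pigeonholes.
If each of the 100 possible two-digit endings held at most 8, the total would be at most 100 × 8 = 800 < 870, a contradiction.
So at least one holds ⌈870/100⌉ = 9.

9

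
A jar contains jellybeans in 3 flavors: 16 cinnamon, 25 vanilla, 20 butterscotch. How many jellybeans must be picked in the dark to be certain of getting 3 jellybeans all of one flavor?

The worst case takes 2 jellybeans of each flavor without reaching 3 of any: 3 × 2 = 6.
The next jellybean must bring some flavor to 3, so 6 + 1 = 7.

7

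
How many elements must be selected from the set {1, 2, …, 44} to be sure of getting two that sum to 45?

23

Partition {1, …, 44} into 22 pairs: {1,44}, {2,43}, …, {22,23}.
Choosing 22 integers — say the integers 1 through 22 — takes one from each pair and avoids the property.
Choosing 23 forces two into the same pair by pigeonhole, and those sum to 45. So 23.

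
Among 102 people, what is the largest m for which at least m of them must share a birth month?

9

There are 12 months of the year, which serve as the pigeonholes.
If each of the 12 months of the year held at most 8, the total would be at most 12 × 8 = 96 < 102, a contradiction.
So at least one holds ⌈102/12⌉ = 9.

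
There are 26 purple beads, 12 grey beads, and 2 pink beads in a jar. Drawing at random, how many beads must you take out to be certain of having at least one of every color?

39

The hardest color to obtain is pink: we could draw every other bead first — 40 − 2 = 38 beads — without a single pink one.
The next draw must be pink, so 38 + 1 = 39.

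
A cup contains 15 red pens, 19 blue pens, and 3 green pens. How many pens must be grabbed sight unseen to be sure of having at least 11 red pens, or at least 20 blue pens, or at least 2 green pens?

31

Each of the 3 ink colors has its own threshold; avoid all of them simultaneously.
The worst case stops just short of every target: 10 red, 19 blue, 1 green — 10 + 19 + 1 = 30 pens.
One more pen must push some ink color to its target, so 30 + 1 = 31.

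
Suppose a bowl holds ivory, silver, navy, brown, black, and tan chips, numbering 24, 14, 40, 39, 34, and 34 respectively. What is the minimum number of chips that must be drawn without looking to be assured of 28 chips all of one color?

147

In the worst case we take at most 27 of each color, but all 24 ivory and all 14 silver (fewer than 27), giving 24 + 14 + 27 + 27 + 27 + 27 = 146.
One more chip then forces some color to 28, so 146 + 1 = 147.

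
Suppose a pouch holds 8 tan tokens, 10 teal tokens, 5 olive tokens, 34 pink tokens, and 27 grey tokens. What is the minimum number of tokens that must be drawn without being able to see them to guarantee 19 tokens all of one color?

60

In the worst case we take at most 18 of each color, but all 8 tan, all 10 teal, and all 5 olive (fewer than 18), giving 8 + 10 + 5 + 18 + 18 = 59.
One more token then forces some color to 19, so 59 + 1 = 60.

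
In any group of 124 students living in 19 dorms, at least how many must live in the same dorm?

7

The 124 students fall into 19 dorms.
If each of the 19 dorms held at most 6, the total would be at most 19 × 6 = 114 < 124, a contradiction.
So at least one holds ⌈124/19⌉ = 7.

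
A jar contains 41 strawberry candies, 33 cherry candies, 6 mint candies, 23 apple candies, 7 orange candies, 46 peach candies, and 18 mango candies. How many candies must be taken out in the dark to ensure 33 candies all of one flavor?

151

In the worst case we take at most 32 of each flavor, but all 6 mint, all 23 apple, all 7 orange, and all 18 mango (fewer than 32), giving 32 + 32 + 6 + 23 + 7 + 32 + 18 = 150.
One more candy then forces some flavor to 33, so 150 + 1 = 151.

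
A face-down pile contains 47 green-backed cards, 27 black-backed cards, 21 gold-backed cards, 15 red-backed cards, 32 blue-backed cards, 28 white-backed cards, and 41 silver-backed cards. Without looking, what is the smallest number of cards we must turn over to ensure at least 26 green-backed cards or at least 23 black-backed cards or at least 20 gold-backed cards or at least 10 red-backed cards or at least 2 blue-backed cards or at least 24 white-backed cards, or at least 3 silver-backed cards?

102

The worst case stops just short of every target: 25 green-backed, 22 black-backed, 19 gold-backed, 9 red-backed, 1 blue-backed, 23 white-backed, 2 silver-backed — 25 + 22 + 19 + 9 + 1 + 23 + 2 = 101 cards.
One more card must push some back color to its target, so 101 + 1 = 102.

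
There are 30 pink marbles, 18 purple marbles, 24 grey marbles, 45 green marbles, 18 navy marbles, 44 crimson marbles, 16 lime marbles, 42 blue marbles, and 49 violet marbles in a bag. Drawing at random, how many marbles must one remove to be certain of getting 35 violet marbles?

The worst case draws every non-violet marble first: 30 + 18 + 24 + 45 + 18 + 44 + 16 + 42 = 237.
The next 35 draws are then forced to be violet, giving 237 + 35 = 272.

272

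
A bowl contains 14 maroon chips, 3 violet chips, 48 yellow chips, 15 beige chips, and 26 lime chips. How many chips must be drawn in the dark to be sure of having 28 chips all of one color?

In the worst case we take at most 27 of each color, but all 14 maroon, all 3 violet, all 15 beige, and all 26 lime (fewer than 27), giving 14 + 3 + 27 + 15 + 26 = 85.
One more chip then forces some color to 28, so 85 + 1 = 86.

86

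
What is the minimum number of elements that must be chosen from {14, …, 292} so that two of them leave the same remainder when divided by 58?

Use the pigeonhole principle on residue classes: group the integers by remainder mod 58; there are 58 residue classes, each nonempty in this range.
Choosing one from each class (58 integers) avoids any shared remainder.
One more choice must repeat a class, so two differ by a multiple of 58. Hence 58 + 1 = 59.

59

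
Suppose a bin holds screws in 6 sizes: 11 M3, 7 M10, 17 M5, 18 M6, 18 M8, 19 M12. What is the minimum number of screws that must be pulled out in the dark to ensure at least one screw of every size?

84

The hardest size to obtain is M10: we could draw every other screw first — 90 − 7 = 83 screws — without a single M10 one.
The next draw must be M10, so 83 + 1 = 84.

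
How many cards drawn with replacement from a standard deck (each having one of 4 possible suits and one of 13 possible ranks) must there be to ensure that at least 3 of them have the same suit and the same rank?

There are 4 × 13 = 52 (suit, rank) combinations acting as pigeonholes.
With 52 × 2 = 104 cards drawn with replacement from a standard deck we could place exactly 2 in each, with no (suit, rank) pair reaching 3.
One more forces some (suit, rank) pair to hold 3, so 104 + 1 = 105.

105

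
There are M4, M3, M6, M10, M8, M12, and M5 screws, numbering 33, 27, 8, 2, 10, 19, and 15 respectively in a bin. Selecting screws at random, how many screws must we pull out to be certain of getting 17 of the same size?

Treat the 7 sizes as pigeonholes.
In the worst case we take at most 16 of each size, but all 8 M6, all 2 M10, all 10 M8, and all 15 M5 (fewer than 16), giving 16 + 16 + 8 + 2 + 10 + 16 + 15 = 83.
One more screw then forces some size to 17, so 83 + 1 = 84.

84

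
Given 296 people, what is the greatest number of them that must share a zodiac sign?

25

There are 12 zodiac signs, which serve as the pigeonholes.
If each of the 12 zodiac signs held at most 24, the total would be at most 12 × 24 = 288 < 296, a contradiction.
So at least one holds ⌈296/12⌉ = 25.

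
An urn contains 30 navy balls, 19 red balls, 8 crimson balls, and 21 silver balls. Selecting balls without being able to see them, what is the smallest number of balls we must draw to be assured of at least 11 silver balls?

To avoid silver balls as long as possible, exhaust the other 3 colors first.
The worst case draws every non-silver ball first: 30 + 19 + 8 = 57.
The next 11 draws are then forced to be silver, giving 57 + 11 = 68.

68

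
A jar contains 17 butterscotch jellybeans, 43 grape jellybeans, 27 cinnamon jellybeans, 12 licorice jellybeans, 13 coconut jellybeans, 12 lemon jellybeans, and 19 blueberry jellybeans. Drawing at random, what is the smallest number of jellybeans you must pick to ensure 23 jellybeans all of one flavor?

118

In the worst case we take at most 22 of each flavor, but all 17 butterscotch, all 12 licorice, all 13 coconut, all 12 lemon, and all 19 blueberry (fewer than 22), giving 17 + 22 + 22 + 12 + 13 + 12 + 19 = 117.
One more jellybean then forces some flavor to 23, so 117 + 1 = 118.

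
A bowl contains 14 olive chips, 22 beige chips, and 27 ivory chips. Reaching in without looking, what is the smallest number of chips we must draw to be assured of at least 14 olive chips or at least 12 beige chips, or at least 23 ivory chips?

Each of the 3 colors has its own threshold; avoid all of them simultaneously.
The worst case stops just short of every target: 13 olive, 11 beige, 22 ivory — 13 + 11 + 22 = 46 chips.
One more chip must push some color to its target, so 46 + 1 = 47.

47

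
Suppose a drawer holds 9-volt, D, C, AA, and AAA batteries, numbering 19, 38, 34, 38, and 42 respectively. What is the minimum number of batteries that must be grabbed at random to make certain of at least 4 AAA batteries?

133

The worst case draws every non-AAA battery first: 19 + 38 + 34 + 38 = 129.
The next 4 draws are then forced to be AAA, giving 129 + 4 = 133.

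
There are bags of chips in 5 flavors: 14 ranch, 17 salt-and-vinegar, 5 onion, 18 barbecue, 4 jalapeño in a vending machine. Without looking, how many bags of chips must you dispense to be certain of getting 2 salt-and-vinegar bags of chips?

43

The worst case draws every non-salt-and-vinegar bag of chips first: 14 + 5 + 18 + 4 = 41.
The next 2 draws are then forced to be salt-and-vinegar, giving 41 + 2 = 43.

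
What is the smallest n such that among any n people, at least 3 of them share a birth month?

25

There are 12 months of the year acting as pigeonholes.
With 12 × 2 = 24 people we could place exactly 2 in each, with no class reaching 3.
One more forces some class to hold 3, so 24 + 1 = 25.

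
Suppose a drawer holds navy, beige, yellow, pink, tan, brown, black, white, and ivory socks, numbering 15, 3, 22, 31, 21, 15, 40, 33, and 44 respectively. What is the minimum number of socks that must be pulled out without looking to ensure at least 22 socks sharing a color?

160

In the worst case we take at most 21 of each color, but all 15 navy, all 3 beige, and all 15 brown (fewer than 21), giving 15 + 3 + 21 + 21 + 21 + 15 + 21 + 21 + 21 = 159.
One more sock then forces some color to 22, so 159 + 1 = 160.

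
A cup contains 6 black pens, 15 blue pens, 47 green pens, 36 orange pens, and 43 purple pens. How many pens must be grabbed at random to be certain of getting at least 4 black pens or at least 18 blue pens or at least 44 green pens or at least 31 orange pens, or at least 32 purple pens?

123

The worst case stops just short of every target: 3 black, all 15 blue, 43 green, 30 orange, 31 purple — 3 + 15 + 43 + 30 + 31 = 122 pens.
One more pen must push some ink color to its target, so 122 + 1 = 123.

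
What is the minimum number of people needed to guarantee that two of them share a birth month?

13

There are 12 months of the year acting as pigeonholes.
With 12 people we could place one in each, avoiding any repeat.
One more forces some class to hold 2, so 12 + 1 = 13.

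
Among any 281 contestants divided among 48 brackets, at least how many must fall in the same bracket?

The 281 contestants fall into 48 brackets.
If each of the 48 brackets held at most 5, the total would be at most 48 × 5 = 240 < 281, a contradiction.
So at least one holds ⌈281/48⌉ = 6.

6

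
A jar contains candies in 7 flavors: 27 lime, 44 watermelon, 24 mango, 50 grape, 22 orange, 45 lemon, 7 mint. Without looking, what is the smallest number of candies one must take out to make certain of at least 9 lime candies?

The worst case draws every non-lime candy first: 44 + 24 + 50 + 22 + 45 + 7 = 192.
The next 9 draws are then forced to be lime, giving 192 + 9 = 201.

201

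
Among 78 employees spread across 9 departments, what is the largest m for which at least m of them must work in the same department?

The 78 employees fall into 9 departments.
If each of the 9 departments held at most 8, the total would be at most 9 × 8 = 72 < 78, a contradiction.
So at least one holds ⌈78/9⌉ = 9.

9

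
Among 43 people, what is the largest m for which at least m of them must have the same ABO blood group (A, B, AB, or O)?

11

There are 4 ABO blood groups, which serve as the pigeonholes.
If each of the 4 ABO blood groups held at most 10, the total would be at most 4 × 10 = 40 < 43, a contradiction.
So at least one holds ⌈43/4⌉ = 11.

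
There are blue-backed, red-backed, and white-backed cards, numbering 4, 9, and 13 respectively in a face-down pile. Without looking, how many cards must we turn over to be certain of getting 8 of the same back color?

19

In the worst case we take at most 7 of each back color, but all 4 blue-backed (fewer than 7), giving 4 + 7 + 7 = 18.
One more card then forces some back color to 8, so 18 + 1 = 19.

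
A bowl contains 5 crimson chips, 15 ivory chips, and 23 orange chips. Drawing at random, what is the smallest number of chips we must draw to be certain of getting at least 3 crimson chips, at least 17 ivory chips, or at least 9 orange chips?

Each of the 3 colors has its own threshold; avoid all of them simultaneously.
The worst case stops just short of every target: 2 crimson, all 15 ivory, 8 orange — 2 + 15 + 8 = 25 chips.
One more chip must push some color to its target, so 25 + 1 = 26.

26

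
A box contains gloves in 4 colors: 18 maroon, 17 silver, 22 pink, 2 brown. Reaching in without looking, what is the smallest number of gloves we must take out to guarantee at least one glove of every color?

58

The hardest color to obtain is brown: we could draw every other glove first — 59 − 2 = 57 gloves — without a single brown one.
The next draw must be brown, so 57 + 1 = 58.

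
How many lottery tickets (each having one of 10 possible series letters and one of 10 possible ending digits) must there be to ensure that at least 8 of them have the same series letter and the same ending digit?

701

There are 10 × 10 = 100 (series letter, ending digit) combinations acting as pigeonholes.
With 100 × 7 = 700 lottery tickets we could place exactly 7 in each, with no (series letter, ending digit) pair reaching 8.
One more forces some (series letter, ending digit) pair to hold 8, so 700 + 1 = 701.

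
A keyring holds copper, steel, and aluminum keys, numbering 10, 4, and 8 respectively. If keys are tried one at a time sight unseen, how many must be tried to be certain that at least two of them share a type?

4

The worst case takes 1 key of each type without reaching 2 of any: 3 × 1 = 3.
The next key must bring some type to 2, so 3 + 1 = 4.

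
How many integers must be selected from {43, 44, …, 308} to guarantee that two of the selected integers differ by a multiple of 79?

80

Use the pigeonhole principle on residue classes: group the integers by remainder mod 79; there are 79 residue classes, each nonempty in this range.
Choosing one from each class (79 integers) avoids any shared remainder.
One more choice must repeat a class, so two differ by a multiple of 79. Hence 79 + 1 = 80.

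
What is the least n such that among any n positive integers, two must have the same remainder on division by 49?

Two integers differ by a multiple of 49 exactly when they share a remainder mod 49.
There are 49 residue classes mod 49, so 49 integers can all lie in distinct classes.
One more integer must repeat a residue, giving a difference divisible by 49. So n = 49 + 1 = 50.

50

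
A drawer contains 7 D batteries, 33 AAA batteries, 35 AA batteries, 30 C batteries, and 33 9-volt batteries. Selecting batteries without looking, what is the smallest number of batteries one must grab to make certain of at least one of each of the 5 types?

The hardest type to obtain is D: we could draw every other battery first — 138 − 7 = 131 batteries — without a single D one.
The next draw must be D, so 131 + 1 = 132.

132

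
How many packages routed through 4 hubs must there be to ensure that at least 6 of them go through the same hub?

There are 4 hubs acting as pigeonholes.
With 4 × 5 = 20 packages we could place exactly 5 in each, with no class reaching 6.
One more forces some class to hold 6, so 20 + 1 = 21.

21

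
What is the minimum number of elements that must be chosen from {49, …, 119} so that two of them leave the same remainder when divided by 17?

Use the pigeonhole principle on residue classes: group the integers by remainder mod 17; there are 17 residue classes, each nonempty in this range.
Choosing one from each class (17 integers) avoids any shared remainder.
One more choice must repeat a class, so two differ by a multiple of 17. Hence 17 + 1 = 18.

18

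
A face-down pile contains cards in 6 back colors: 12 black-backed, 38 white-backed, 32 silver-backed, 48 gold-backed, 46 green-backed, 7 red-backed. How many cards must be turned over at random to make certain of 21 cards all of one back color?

100

In the worst case we take at most 20 of each back color, but all 12 black-backed and all 7 red-backed (fewer than 20), giving 12 + 20 + 20 + 20 + 20 + 7 = 99.
One more card then forces some back color to 21, so 99 + 1 = 100.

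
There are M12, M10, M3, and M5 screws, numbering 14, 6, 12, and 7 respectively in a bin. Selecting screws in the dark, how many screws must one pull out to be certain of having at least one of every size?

34

The hardest size to obtain is M10: we could draw every other screw first — 39 − 6 = 33 screws — without a single M10 one.
The next draw must be M10, so 33 + 1 = 34.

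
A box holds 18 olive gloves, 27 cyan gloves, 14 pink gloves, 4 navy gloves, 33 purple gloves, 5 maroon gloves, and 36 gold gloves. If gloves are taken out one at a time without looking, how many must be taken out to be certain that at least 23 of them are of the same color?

In the worst case we take at most 22 of each color, but all 18 olive, all 14 pink, all 4 navy, and all 5 maroon (fewer than 22), giving 18 + 22 + 14 + 4 + 22 + 5 + 22 = 107.
One more glove then forces some color to 23, so 107 + 1 = 108.

108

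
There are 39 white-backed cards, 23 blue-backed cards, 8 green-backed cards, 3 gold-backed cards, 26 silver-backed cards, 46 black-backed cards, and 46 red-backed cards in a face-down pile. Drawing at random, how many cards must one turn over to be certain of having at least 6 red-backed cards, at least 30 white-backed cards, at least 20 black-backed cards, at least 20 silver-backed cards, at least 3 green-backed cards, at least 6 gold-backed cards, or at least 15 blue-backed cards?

The worst case stops just short of every target: 29 white-backed, 14 blue-backed, 2 green-backed, all 3 gold-backed, 19 silver-backed, 19 black-backed, 5 red-backed — 29 + 14 + 2 + 3 + 19 + 19 + 5 = 91 cards.
One more card must push some back color to its target, so 91 + 1 = 92.

92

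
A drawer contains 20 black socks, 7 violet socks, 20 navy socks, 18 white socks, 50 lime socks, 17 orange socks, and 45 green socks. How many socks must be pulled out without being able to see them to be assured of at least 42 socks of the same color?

165

In the worst case we take at most 41 of each color, but all 20 black, all 7 violet, all 20 navy, all 18 white, and all 17 orange (fewer than 41), giving 20 + 7 + 20 + 18 + 41 + 17 + 41 = 164.
One more sock then forces some color to 42, so 164 + 1 = 165.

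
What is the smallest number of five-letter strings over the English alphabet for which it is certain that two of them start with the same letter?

27

There are 26 possible first letters acting as pigeonholes.
With 26 five-letter strings over the English alphabet we could place one in each, avoiding any repeat.
One more forces some class to hold 2, so 26 + 1 = 27.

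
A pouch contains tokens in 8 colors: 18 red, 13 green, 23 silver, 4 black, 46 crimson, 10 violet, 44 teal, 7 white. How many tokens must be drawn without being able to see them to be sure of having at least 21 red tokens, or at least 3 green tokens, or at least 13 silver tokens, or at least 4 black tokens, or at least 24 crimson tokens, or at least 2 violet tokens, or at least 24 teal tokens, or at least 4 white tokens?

86

The worst case stops just short of every target: all 18 red, 2 green, 12 silver, 3 black, 23 crimson, 1 violet, 23 teal, 3 white — 18 + 2 + 12 + 3 + 23 + 1 + 23 + 3 = 85 tokens.
One more token must push some color to its target, so 85 + 1 = 86.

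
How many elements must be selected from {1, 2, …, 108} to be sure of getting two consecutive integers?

Partition {1, …, 108} into 54 pairs: {1,2}, {3,4}, …, {107,108}.
Choosing 54 integers — say the 54 even numbers 2, 4, …, 108 — takes one from each pair and avoids the property.
Choosing 55 forces two into the same pair by pigeonhole, and those are consecutive. So 55.

55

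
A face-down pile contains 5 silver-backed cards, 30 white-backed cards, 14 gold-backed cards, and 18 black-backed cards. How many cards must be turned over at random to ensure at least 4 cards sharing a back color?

13

Treat the 4 back colors as pigeonholes.
The worst case takes 3 cards of each back color without reaching 4 of any: 4 × 3 = 12.
The next card must bring some back color to 4, so 12 + 1 = 13.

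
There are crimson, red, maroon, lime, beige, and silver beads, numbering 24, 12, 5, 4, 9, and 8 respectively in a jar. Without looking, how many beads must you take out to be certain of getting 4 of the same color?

The worst case takes 3 beads of each color without reaching 4 of any: 6 × 3 = 18.
The next bead must bring some color to 4, so 18 + 1 = 19.

19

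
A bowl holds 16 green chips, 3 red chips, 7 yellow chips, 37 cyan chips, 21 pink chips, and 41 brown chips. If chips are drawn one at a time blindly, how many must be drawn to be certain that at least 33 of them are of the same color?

In the worst case we take at most 32 of each color, but all 16 green, all 3 red, all 7 yellow, and all 21 pink (fewer than 32), giving 16 + 3 + 7 + 32 + 21 + 32 = 111.
One more chip then forces some color to 33, so 111 + 1 = 112.

112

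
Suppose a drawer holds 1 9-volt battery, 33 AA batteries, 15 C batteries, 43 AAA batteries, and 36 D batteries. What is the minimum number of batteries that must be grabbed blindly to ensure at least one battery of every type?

The hardest type to obtain is 9-volt: we could draw every other battery first — 128 − 1 = 127 batteries — without a single 9-volt one.
The next draw must be 9-volt, so 127 + 1 = 128.

128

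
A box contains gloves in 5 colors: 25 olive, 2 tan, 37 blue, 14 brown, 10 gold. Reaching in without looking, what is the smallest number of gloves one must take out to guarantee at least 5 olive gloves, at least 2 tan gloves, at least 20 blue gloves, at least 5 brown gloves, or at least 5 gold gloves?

The worst case stops just short of every target: 4 olive, 1 tan, 19 blue, 4 brown, 4 gold — 4 + 1 + 19 + 4 + 4 = 32 gloves.
One more glove must push some color to its target, so 32 + 1 = 33.

33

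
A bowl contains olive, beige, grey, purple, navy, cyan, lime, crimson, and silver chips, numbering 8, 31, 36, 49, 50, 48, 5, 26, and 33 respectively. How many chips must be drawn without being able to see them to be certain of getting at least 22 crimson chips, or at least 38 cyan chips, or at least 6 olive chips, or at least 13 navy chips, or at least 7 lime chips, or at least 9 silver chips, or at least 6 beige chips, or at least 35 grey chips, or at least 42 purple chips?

The worst case stops just short of every target: 5 olive, 5 beige, 34 grey, 41 purple, 12 navy, 37 cyan, all 5 lime, 21 crimson, 8 silver — 5 + 5 + 34 + 41 + 12 + 37 + 5 + 21 + 8 = 168 chips.
One more chip must push some color to its target, so 168 + 1 = 169.

169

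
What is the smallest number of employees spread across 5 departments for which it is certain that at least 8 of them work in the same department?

There are 5 departments acting as pigeonholes.
With 5 × 7 = 35 employees we could place exactly 7 in each, with no class reaching 8.
One more forces some class to hold 8, so 35 + 1 = 36.

36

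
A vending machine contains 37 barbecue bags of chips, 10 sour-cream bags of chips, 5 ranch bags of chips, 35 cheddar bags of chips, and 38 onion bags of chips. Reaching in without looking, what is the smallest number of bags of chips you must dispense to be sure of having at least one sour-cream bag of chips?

The worst case draws every non-sour-cream bag of chips first: 37 + 5 + 35 + 38 = 115.
The next draw is then forced to be sour-cream, giving 115 + 1 = 116.

116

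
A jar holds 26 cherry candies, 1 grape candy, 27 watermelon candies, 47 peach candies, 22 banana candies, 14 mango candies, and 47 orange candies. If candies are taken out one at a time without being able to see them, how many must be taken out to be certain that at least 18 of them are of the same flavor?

Treat the 7 flavors as pigeonholes.
In the worst case we take at most 17 of each flavor, but all 1 grape and all 14 mango (fewer than 17), giving 17 + 1 + 17 + 17 + 17 + 14 + 17 = 100.
One more candy then forces some flavor to 18, so 100 + 1 = 101.

101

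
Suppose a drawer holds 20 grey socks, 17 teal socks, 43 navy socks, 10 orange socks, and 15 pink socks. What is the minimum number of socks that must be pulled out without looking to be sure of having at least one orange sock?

96

To avoid orange socks as long as possible, exhaust the other 4 colors first.
The worst case draws every non-orange sock first: 20 + 17 + 43 + 15 = 95.
The next draw is then forced to be orange, giving 95 + 1 = 96.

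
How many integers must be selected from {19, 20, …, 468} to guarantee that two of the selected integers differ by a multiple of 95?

Use the pigeonhole principle on residue classes: group the integers by remainder mod 95; there are 95 residue classes, each nonempty in this range.
Choosing one from each class (95 integers) avoids any shared remainder.
One more choice must repeat a class, so two differ by a multiple of 95. Hence 95 + 1 = 96.

96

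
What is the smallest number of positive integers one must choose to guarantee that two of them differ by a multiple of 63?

Two integers differ by a multiple of 63 exactly when they share a remainder mod 63.
There are 63 residue classes mod 63, so 63 integers can all lie in distinct classes.
One more integer must repeat a residue, giving a difference divisible by 63. So n = 63 + 1 = 64.

64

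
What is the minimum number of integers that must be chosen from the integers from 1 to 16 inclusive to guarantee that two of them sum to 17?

Partition {1, …, 16} into 8 pairs: {1,16}, {2,15}, …, {8,9}.
Choosing 8 integers — say the integers 1 through 8 — takes one from each pair and avoids the property.
Choosing 9 forces two into the same pair by pigeonhole, and those sum to 17. So 9.

9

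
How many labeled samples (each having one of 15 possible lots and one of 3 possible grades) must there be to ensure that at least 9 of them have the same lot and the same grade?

There are 15 × 3 = 45 (lot, grade) combinations acting as pigeonholes.
With 45 × 8 = 360 labeled samples we could place exactly 8 in each, with no (lot, grade) pair reaching 9.
One more forces some (lot, grade) pair to hold 9, so 360 + 1 = 361.

361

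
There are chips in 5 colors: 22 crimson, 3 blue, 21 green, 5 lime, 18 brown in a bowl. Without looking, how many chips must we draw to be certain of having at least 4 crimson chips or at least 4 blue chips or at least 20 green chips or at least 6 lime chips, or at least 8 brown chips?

38

Each of the 5 colors has its own threshold; avoid all of them simultaneously.
The worst case stops just short of every target: 3 crimson, 3 blue, 19 green, 5 lime, 7 brown — 3 + 3 + 19 + 5 + 7 = 37 chips.
One more chip must push some color to its target, so 37 + 1 = 38.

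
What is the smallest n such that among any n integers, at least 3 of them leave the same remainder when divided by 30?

61

There are 30 residue classes modulo 30 acting as pigeonholes.
With 30 × 2 = 60 integers we could place exactly 2 in each, with no class reaching 3.
One more forces some class to hold 3, so 60 + 1 = 61.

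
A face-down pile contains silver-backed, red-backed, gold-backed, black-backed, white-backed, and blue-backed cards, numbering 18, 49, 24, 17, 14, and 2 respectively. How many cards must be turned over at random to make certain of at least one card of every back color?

123

The hardest back color to obtain is blue-backed: we could draw every other card first — 124 − 2 = 122 cards — without a single blue-backed one.
The next draw must be blue-backed, so 122 + 1 = 123.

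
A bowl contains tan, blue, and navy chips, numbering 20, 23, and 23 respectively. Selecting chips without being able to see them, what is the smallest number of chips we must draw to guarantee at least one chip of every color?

The hardest color to obtain is tan: we could draw every other chip first — 66 − 20 = 46 chips — without a single tan one.
The next draw must be tan, so 46 + 1 = 47.

47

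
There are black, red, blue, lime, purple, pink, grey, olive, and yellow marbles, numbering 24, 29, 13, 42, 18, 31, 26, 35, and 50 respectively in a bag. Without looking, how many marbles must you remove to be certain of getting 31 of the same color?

In the worst case we take at most 30 of each color, but all 24 black, all 29 red, all 13 blue, all 18 purple, and all 26 grey (fewer than 30), giving 24 + 29 + 13 + 30 + 18 + 30 + 26 + 30 + 30 = 230.
One more marble then forces some color to 31, so 230 + 1 = 231.

231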